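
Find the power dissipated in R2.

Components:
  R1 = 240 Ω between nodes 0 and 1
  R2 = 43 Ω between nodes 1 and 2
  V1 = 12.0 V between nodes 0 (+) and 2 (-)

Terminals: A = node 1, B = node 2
Nodal analysis, taking node 2 as the 0 V reference.
Source V1 fixes V_0 = 12 V.
KCL at each unknown node (sum of currents leaving = 0; resistances in Ω):
  Node 1: (V_1 - 12)/240 + (V_1 - 0)/43 = 0
Collecting terms: 0.02742 × V_1 = 0.05  =>  V_1 = 1.823 V
I_R2 = (V_1 - V_2)/R2 = (1.823 - 0)/43 = 0.0424 A
P_R2 = I_R2² × R2 = (0.0424)² × 43 = 0.07731 W

Final answer: 0.07731 W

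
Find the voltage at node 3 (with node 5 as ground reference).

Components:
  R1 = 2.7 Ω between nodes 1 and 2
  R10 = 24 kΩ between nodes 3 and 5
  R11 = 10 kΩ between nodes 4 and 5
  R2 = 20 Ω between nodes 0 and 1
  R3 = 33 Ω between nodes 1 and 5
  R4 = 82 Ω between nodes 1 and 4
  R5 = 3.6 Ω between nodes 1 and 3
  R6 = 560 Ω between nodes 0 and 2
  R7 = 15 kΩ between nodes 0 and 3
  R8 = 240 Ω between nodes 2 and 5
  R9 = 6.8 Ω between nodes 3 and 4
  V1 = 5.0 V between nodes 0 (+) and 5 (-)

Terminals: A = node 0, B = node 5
Nodal analysis, taking node 5 as the 0 V reference.
Source V1 fixes V_0 = 5 V.
KCL at each unknown node (sum of currents leaving = 0; resistances in Ω):
  Node 1: (V_1 - V_2)/2.7 + (V_1 - 5)/20 + (V_1 - 0)/33 + (V_1 - V_4)/82 + (V_1 - V_3)/3.6 = 0
  Node 2: (V_2 - V_1)/2.7 + (V_2 - 5)/560 + (V_2 - 0)/240 = 0
  Node 3: (V_3 - V_1)/3.6 + (V_3 - 5)/15000 + (V_3 - V_4)/6.8 + (V_3 - 0)/24000 = 0
  Node 4: (V_4 - V_1)/82 + (V_4 - V_3)/6.8 + (V_4 - 0)/10000 = 0
Collecting terms (coefficients in siemens):
  0.7406·V_1 - 0.3704·V_2 - 0.2778·V_3 - 0.0122·V_4 = 0.25
  0.3763·V_2 - 0.3704·V_1 = 0.008929
  0.4249·V_3 - 0.2778·V_1 - 0.1471·V_4 = 0.0003333
  0.1594·V_4 - 0.0122·V_1 - 0.1471·V_3 = 0
Solving these 4 simultaneous equations (Gaussian elimination) gives:
  V_1 = 3 V, V_2 = 2.976 V, V_3 = 2.999 V, V_4 = 2.997 V
The requested potential is V_3 = 2.999 V.

Final answer: V_3 = 2.999 V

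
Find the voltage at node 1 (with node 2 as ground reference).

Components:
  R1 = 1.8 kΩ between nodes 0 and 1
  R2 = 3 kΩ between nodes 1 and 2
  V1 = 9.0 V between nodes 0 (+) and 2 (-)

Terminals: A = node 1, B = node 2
Nodal analysis, taking node 2 as the 0 V reference.
Source V1 fixes V_0 = 9 V.
KCL at each unknown node (sum of currents leaving = 0; resistances in Ω):
  Node 1: (V_1 - 9)/1800 + (V_1 - 0)/3000 = 0
Collecting terms: 0.0008889 × V_1 = 0.005  =>  V_1 = 5.625 V
The requested potential is V_1 = 5.625 V.

Final answer: V_1 = 5.625 V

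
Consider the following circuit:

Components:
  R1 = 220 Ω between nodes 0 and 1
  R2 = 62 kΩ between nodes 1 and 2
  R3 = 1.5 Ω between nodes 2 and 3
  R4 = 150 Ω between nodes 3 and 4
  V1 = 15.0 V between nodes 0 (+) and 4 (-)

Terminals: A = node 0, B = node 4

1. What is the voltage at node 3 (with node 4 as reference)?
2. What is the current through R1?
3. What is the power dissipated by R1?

Nodal analysis, taking node 4 as the 0 V reference.
Source V1 fixes V_0 = 15 V.
KCL at each unknown node (sum of currents leaving = 0; resistances in Ω):
  Node 1: (V_1 - 15)/220 + (V_1 - V_2)/62000 = 0
  Node 2: (V_2 - V_1)/62000 + (V_2 - V_3)/1.5 = 0
  Node 3: (V_3 - V_2)/1.5 + (V_3 - 0)/150 = 0
Collecting terms (coefficients in siemens):
  0.004562·V_1 - 0.00001613·V_2 = 0.06818
  0.6667·V_2 - 0.00001613·V_1 - 0.6667·V_3 = 0
  0.6733·V_3 - 0.6667·V_2 = 0
Solving these 3 simultaneous equations (Gaussian elimination) gives:
  V_1 = 14.95 V, V_2 = 0.03643 V, V_3 = 0.03607 V
Part 1:
  Read off the nodal solution: V_3 = 0.03607 V
Part 2:
  I_R1 = (V_0 - V_1)/R1 = (15 - 14.95)/220 = 0.0002405 A
  Magnitude: I_R1 = 0.0002405 A
Part 3:
  I_R1 = (V_0 - V_1)/R1 = (15 - 14.95)/220 = 0.0002405 A
  P_R1 = I_R1² × R1 = (0.0002405)² × 220 = 0.00001272 W

Final answers:
1. V_3 = 0.03607 V
2. I_R1 = 0.0002405 A
3. P_R1 = 1.272e-05 W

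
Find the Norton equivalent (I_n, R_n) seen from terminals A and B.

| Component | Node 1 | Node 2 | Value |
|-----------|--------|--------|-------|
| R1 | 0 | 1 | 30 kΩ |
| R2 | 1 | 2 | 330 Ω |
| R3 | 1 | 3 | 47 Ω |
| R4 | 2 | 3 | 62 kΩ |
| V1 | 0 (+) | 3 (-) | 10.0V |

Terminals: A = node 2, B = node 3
Find the Thévenin equivalent first; then I_n = V_th/R_th and R_n = R_th.
Step 1 — V_th is the open-circuit voltage V_A - V_B (nothing connected across the terminals).
Nodal analysis, taking node 3 as the 0 V reference.
Source V1 fixes V_0 = 10 V.
KCL at each unknown node (sum of currents leaving = 0; resistances in Ω):
  Node 1: (V_1 - 10)/30000 + (V_1 - V_2)/330 + (V_1 - 0)/47 = 0
  Node 2: (V_2 - V_1)/330 + (V_2 - 0)/62000 = 0
Collecting terms (coefficients in siemens):
  0.02434·V_1 - 0.00303·V_2 = 0.0003333
  0.003046·V_2 - 0.00303·V_1 = 0
Determinant D = (0.02434)(0.003046) - (-0.00303)(-0.00303) = 0.00006497
V_1 = [(0.0003333)(0.003046) - (-0.00303)(0)]/D = 0.01563 V
V_2 = [(0.02434)(0) - (0.0003333)(-0.00303)]/D = 0.01555 V
V_th = V_2 - V_3 = 0.01555 - 0 = 0.01555 V
Step 2 — R_th: zero the source — replace V1 by a short circuit (node 3 merges into node 0) — and find the resistance seen between A (node 2) and B (node 0).
Reduce the network between node 2 (A) and node 0 (B) by series/parallel combination:
  Rp1 = R1 ‖ R3 (parallel, both between nodes 0 and 1) = 1/(1/30000 + 1/47) = 46.93 Ω
  Rs1 = R2 + Rp1 (series, joined only at node 1) = 330 + 46.93 = 376.9 Ω
  Rp2 = R4 ‖ Rs1 (parallel, both between nodes 0 and 2) = 1/(1/62000 + 1/376.9) = 374.6 Ω
R_th = 374.6 Ω
I_n = V_th/R_th = 0.01555/374.6 = 0.0000415 A, and R_n = R_th = 374.6 Ω

Final answer: I_n = 4.15e-05 A, R_n = 374.6 Ω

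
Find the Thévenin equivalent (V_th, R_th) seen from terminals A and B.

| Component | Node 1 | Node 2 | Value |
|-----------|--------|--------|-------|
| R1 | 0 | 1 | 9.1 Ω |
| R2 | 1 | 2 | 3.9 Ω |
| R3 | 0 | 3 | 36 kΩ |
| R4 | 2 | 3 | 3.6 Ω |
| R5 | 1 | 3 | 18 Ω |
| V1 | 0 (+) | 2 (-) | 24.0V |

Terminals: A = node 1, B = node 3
Step 1 — V_th is the open-circuit voltage V_A - V_B (nothing connected across the terminals).
Nodal analysis, taking node 2 as the 0 V reference.
Source V1 fixes V_0 = 24 V.
KCL at each unknown node (sum of currents leaving = 0; resistances in Ω):
  Node 1: (V_1 - 24)/9.1 + (V_1 - 0)/3.9 + (V_1 - V_3)/18 = 0
  Node 3: (V_3 - 24)/36000 + (V_3 - 0)/3.6 + (V_3 - V_1)/18 = 0
Collecting terms (coefficients in siemens):
  0.4219·V_1 - 0.05556·V_3 = 2.637
  0.3334·V_3 - 0.05556·V_1 = 0.0006667
Determinant D = (0.4219)(0.3334) - (-0.05556)(-0.05556) = 0.1375
V_1 = [(2.637)(0.3334) - (-0.05556)(0.0006667)]/D = 6.392 V
V_3 = [(0.4219)(0.0006667) - (2.637)(-0.05556)]/D = 1.067 V
V_th = V_1 - V_3 = 6.392 - 1.067 = 5.325 V
Step 2 — R_th: zero the source — replace V1 by a short circuit (node 2 merges into node 0) — and find the resistance seen between A (node 1) and B (node 3).
Reduce the network between node 1 (A) and node 3 (B) by series/parallel combination:
  Rp1 = R1 ‖ R2 (parallel, both between nodes 0 and 1) = 1/(1/9.1 + 1/3.9) = 2.73 Ω
  Rp2 = R3 ‖ R4 (parallel, both between nodes 0 and 3) = 1/(1/36000 + 1/3.6) = 3.6 Ω
  Rs1 = Rp1 + Rp2 (series, joined only at node 0) = 2.73 + 3.6 = 6.33 Ω
  Rp3 = R5 ‖ Rs1 (parallel, both between nodes 1 and 3) = 1/(1/18 + 1/6.33) = 4.683 Ω
R_th = 4.683 Ω

Final answer: V_th = 5.325 V, R_th = 4.683 Ω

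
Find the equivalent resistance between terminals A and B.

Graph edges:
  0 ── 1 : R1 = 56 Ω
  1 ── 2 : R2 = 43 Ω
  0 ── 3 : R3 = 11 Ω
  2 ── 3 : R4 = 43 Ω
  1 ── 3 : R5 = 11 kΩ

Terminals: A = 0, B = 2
The network is not a plain series/parallel combination. Inject a 1 A test current into terminal A (node 0) and return it from terminal B (node 2); then R_eq = V_A / (1 A).
Nodal analysis, taking node 2 as the 0 V reference.
Current source I_test pushes 1 A into node 0 and draws it out of node 2.
KCL at each unknown node (sum of currents leaving = 0; resistances in Ω):
  Node 0: (V_0 - V_1)/56 + (V_0 - V_3)/11 - 1 = 0
  Node 1: (V_1 - V_0)/56 + (V_1 - 0)/43 + (V_1 - V_3)/11000 = 0
  Node 3: (V_3 - V_0)/11 + (V_3 - V_1)/11000 + (V_3 - 0)/43 = 0
Collecting terms (coefficients in siemens):
  0.1088·V_0 - 0.01786·V_1 - 0.09091·V_3 = 1
  0.0412·V_1 - 0.01786·V_0 - 0.00009091·V_3 = 0
  0.1143·V_3 - 0.09091·V_0 - 0.00009091·V_1 = 0
Solving these 3 simultaneous equations (Gaussian elimination) gives:
  V_0 = 34.93 V, V_1 = 15.2 V, V_3 = 27.8 V
R_eq = V_0 / 1 A = 34.93 Ω

Final answer: 34.93 Ω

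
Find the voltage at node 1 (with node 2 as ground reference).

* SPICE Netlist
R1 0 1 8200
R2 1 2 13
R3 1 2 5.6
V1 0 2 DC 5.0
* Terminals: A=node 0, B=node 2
Nodal analysis, taking node 2 as the 0 V reference.
Source V1 fixes V_0 = 5 V.
KCL at each unknown node (sum of currents leaving = 0; resistances in Ω):
  Node 1: (V_1 - 5)/8200 + (V_1 - 0)/13 + (V_1 - 0)/5.6 = 0
Collecting terms: 0.2556 × V_1 = 0.0006098  =>  V_1 = 0.002385 V
The requested potential is V_1 = 0.002385 V.

Final answer: V_1 = 0.002385 V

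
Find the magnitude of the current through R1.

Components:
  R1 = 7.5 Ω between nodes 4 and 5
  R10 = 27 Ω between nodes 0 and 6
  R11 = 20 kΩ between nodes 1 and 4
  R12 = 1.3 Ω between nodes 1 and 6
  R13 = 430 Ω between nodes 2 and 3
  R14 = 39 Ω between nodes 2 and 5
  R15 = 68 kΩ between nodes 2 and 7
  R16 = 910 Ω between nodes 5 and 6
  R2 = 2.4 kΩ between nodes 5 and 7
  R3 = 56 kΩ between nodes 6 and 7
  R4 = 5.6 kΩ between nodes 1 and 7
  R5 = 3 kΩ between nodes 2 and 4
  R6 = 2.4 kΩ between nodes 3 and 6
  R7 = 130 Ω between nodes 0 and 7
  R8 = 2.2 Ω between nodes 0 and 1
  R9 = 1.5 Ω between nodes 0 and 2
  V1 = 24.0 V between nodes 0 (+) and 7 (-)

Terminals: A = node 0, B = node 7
Nodal analysis, taking node 7 as the 0 V reference.
Source V1 fixes V_0 = 24 V.
KCL at each unknown node (sum of currents leaving = 0; resistances in Ω):
  Node 1: (V_1 - 0)/5600 + (V_1 - 24)/2.2 + (V_1 - V_4)/20000 + (V_1 - V_6)/1.3 = 0
  Node 2: (V_2 - V_4)/3000 + (V_2 - 24)/1.5 + (V_2 - V_3)/430 + (V_2 - V_5)/39 + (V_2 - 0)/68000 = 0
  Node 3: (V_3 - V_6)/2400 + (V_3 - V_2)/430 = 0
  Node 4: (V_4 - V_5)/7.5 + (V_4 - V_2)/3000 + (V_4 - V_1)/20000 = 0
  Node 5: (V_5 - V_4)/7.5 + (V_5 - 0)/2400 + (V_5 - V_2)/39 + (V_5 - V_6)/910 = 0
  Node 6: (V_6 - 0)/56000 + (V_6 - V_3)/2400 + (V_6 - 24)/27 + (V_6 - V_1)/1.3 + (V_6 - V_5)/910 = 0
Collecting terms (coefficients in siemens):
  1.224·V_1 - 0.00005·V_4 - 0.7692·V_6 = 10.91
  0.695·V_2 - 0.002326·V_3 - 0.0003333·V_4 - 0.02564·V_5 = 16
  0.002742·V_3 - 0.002326·V_2 - 0.0004167·V_6 = 0
  0.1337·V_4 - 0.00005·V_1 - 0.0003333·V_2 - 0.1333·V_5 = 0
  0.1605·V_5 - 0.02564·V_2 - 0.1333·V_4 - 0.001099·V_6 = 0
  0.8078·V_6 - 0.7692·V_1 - 0.0004167·V_3 - 0.001099·V_5 = 0.8889
Solving these 6 simultaneous equations (Gaussian elimination) gives:
  V_1 = 23.99 V, V_2 = 23.99 V, V_3 = 23.99 V, V_4 = 23.62 V
  V_5 = 23.62 V, V_6 = 23.99 V
I_R1 = (V_4 - V_5)/R1 = (23.62 - 23.62)/7.5 = 0.0001389 A
|I_R1| = 0.0001389 A

Final answer: |I_R1| = 0.0001389 A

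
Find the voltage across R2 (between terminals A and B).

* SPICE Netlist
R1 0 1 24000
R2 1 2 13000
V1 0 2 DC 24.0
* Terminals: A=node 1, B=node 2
R1 and R2 are in series across V1 (node 0 → node 1 → node 2), and the output A–B is taken across R2, so this is a voltage divider.
Series current: I = V1/(R1 + R2) = 24/(24000 + 13000) = 24/37000 = 0.0006486 A
V_R2 = I × R2 = V1 × R2/(R1 + R2) = 24 × 13000/37000 = 8.432 V

Final answer: 8.432 V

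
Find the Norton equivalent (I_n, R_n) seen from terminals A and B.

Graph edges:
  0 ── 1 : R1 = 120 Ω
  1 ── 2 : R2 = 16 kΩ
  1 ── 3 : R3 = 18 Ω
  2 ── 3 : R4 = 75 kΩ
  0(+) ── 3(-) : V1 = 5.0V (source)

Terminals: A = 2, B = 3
Find the Thévenin equivalent first; then I_n = V_th/R_th and R_n = R_th.
Step 1 — V_th is the open-circuit voltage V_A - V_B (nothing connected across the terminals).
Nodal analysis, taking node 3 as the 0 V reference.
Source V1 fixes V_0 = 5 V.
KCL at each unknown node (sum of currents leaving = 0; resistances in Ω):
  Node 1: (V_1 - 5)/120 + (V_1 - V_2)/16000 + (V_1 - 0)/18 = 0
  Node 2: (V_2 - V_1)/16000 + (V_2 - 0)/75000 = 0
Collecting terms (coefficients in siemens):
  0.06395·V_1 - 0.0000625·V_2 = 0.04167
  0.00007583·V_2 - 0.0000625·V_1 = 0
Determinant D = (0.06395)(0.00007583) - (-0.0000625)(-0.0000625) = 0.000004846
V_1 = [(0.04167)(0.00007583) - (-0.0000625)(0)]/D = 0.6521 V
V_2 = [(0.06395)(0) - (0.04167)(-0.0000625)]/D = 0.5374 V
V_th = V_2 - V_3 = 0.5374 - 0 = 0.5374 V
Step 2 — R_th: zero the source — replace V1 by a short circuit (node 3 merges into node 0) — and find the resistance seen between A (node 2) and B (node 0).
Reduce the network between node 2 (A) and node 0 (B) by series/parallel combination:
  Rp1 = R1 ‖ R3 (parallel, both between nodes 0 and 1) = 1/(1/120 + 1/18) = 15.65 Ω
  Rs1 = R2 + Rp1 (series, joined only at node 1) = 16000 + 15.65 = 16020 Ω
  Rp2 = R4 ‖ Rs1 (parallel, both between nodes 0 and 2) = 1/(1/75000 + 1/16020) = 13200 Ω
R_th = 13.2 kΩ
I_n = V_th/R_th = 0.5374/13200 = 0.00004072 A, and R_n = R_th = 13.2 kΩ

Final answer: I_n = 4.072e-05 A, R_n = 13.2 kΩ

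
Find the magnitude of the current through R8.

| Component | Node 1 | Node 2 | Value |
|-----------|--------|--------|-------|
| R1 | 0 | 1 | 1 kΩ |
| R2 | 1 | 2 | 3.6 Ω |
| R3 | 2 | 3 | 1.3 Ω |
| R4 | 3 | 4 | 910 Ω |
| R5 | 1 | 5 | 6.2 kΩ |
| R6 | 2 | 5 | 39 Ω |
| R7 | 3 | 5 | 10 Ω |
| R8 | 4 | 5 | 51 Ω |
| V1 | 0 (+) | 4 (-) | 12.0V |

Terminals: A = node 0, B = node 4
Nodal analysis, taking node 4 as the 0 V reference.
Source V1 fixes V_0 = 12 V.
KCL at each unknown node (sum of currents leaving = 0; resistances in Ω):
  Node 1: (V_1 - 12)/1000 + (V_1 - V_2)/3.6 + (V_1 - V_5)/6200 = 0
  Node 2: (V_2 - V_1)/3.6 + (V_2 - V_3)/1.3 + (V_2 - V_5)/39 = 0
  Node 3: (V_3 - V_2)/1.3 + (V_3 - 0)/910 + (V_3 - V_5)/10 = 0
  Node 5: (V_5 - V_1)/6200 + (V_5 - V_2)/39 + (V_5 - V_3)/10 + (V_5 - 0)/51 = 0
Collecting terms (coefficients in siemens):
  0.2789·V_1 - 0.2778·V_2 - 0.0001613·V_5 = 0.012
  1.073·V_2 - 0.2778·V_1 - 0.7692·V_3 - 0.02564·V_5 = 0
  0.8703·V_3 - 0.7692·V_2 - 0.1·V_5 = 0
  0.1454·V_5 - 0.0001613·V_1 - 0.02564·V_2 - 0.1·V_3 = 0
Solving these 4 simultaneous equations (Gaussian elimination) gives:
  V_1 = 0.6769 V, V_2 = 0.6362 V, V_3 = 0.6246 V, V_5 = 0.5425 V
I_R8 = (V_4 - V_5)/R8 = (0 - 0.5425)/51 = -0.01064 A
|I_R8| = 0.01064 A

Final answer: |I_R8| = 0.01064 A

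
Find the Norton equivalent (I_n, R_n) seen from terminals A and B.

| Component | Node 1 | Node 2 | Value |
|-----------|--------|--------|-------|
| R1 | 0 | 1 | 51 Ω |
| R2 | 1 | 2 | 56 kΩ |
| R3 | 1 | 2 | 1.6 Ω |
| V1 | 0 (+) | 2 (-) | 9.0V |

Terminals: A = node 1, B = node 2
Find the Thévenin equivalent first; then I_n = V_th/R_th and R_n = R_th.
Step 1 — V_th is the open-circuit voltage V_A - V_B (nothing connected across the terminals).
Nodal analysis, taking node 2 as the 0 V reference.
Source V1 fixes V_0 = 9 V.
KCL at each unknown node (sum of currents leaving = 0; resistances in Ω):
  Node 1: (V_1 - 9)/51 + (V_1 - 0)/56000 + (V_1 - 0)/1.6 = 0
Collecting terms: 0.6446 × V_1 = 0.1765  =>  V_1 = 0.2738 V
V_th = V_1 - V_2 = 0.2738 - 0 = 0.2738 V
Step 2 — R_th: zero the source — replace V1 by a short circuit (node 2 merges into node 0) — and find the resistance seen between A (node 1) and B (node 0).
Reduce the network between node 1 (A) and node 0 (B) by series/parallel combination:
  Rp1 = R1 ‖ R2 ‖ R3 (parallel, all between nodes 0 and 1) = 1/(1/51 + 1/56000 + 1/1.6) = 1.551 Ω
R_th = 1.551 Ω
I_n = V_th/R_th = 0.2738/1.551 = 0.1765 A, and R_n = R_th = 1.551 Ω

Final answer: I_n = 0.1765 A, R_n = 1.551 Ω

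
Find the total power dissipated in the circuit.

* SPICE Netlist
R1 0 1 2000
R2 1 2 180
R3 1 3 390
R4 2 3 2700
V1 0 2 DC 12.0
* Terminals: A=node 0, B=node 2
Nodal analysis, taking node 2 as the 0 V reference.
Source V1 fixes V_0 = 12 V.
KCL at each unknown node (sum of currents leaving = 0; resistances in Ω):
  Node 1: (V_1 - 12)/2000 + (V_1 - 0)/180 + (V_1 - V_3)/390 = 0
  Node 3: (V_3 - V_1)/390 + (V_3 - 0)/2700 = 0
Collecting terms (coefficients in siemens):
  0.00862·V_1 - 0.002564·V_3 = 0.006
  0.002934·V_3 - 0.002564·V_1 = 0
Determinant D = (0.00862)(0.002934) - (-0.002564)(-0.002564) = 0.00001872
V_1 = [(0.006)(0.002934) - (-0.002564)(0)]/D = 0.9406 V
V_3 = [(0.00862)(0) - (0.006)(-0.002564)]/D = 0.8218 V
Power in each resistor, P = (ΔV)²/R:
  P_R1 = (12 - 0.9406)²/2000 = 0.06116 W
  P_R2 = (0.9406 - 0)²/180 = 0.004915 W
  P_R3 = (0.9406 - 0.8218)²/390 = 0.00003613 W
  P_R4 = (0 - 0.8218)²/2700 = 0.0002502 W
P_total = P_R1 + P_R2 + P_R3 + P_R4 = 0.06636 W

Final answer: 0.06636 W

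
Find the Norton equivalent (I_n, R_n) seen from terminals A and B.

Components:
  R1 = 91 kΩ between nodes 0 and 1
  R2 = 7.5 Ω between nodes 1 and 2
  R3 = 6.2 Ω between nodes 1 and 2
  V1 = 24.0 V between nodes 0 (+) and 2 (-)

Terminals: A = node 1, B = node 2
Find the Thévenin equivalent first; then I_n = V_th/R_th and R_n = R_th.
Step 1 — V_th is the open-circuit voltage V_A - V_B (nothing connected across the terminals).
Nodal analysis, taking node 2 as the 0 V reference.
Source V1 fixes V_0 = 24 V.
KCL at each unknown node (sum of currents leaving = 0; resistances in Ω):
  Node 1: (V_1 - 24)/91000 + (V_1 - 0)/7.5 + (V_1 - 0)/6.2 = 0
Collecting terms: 0.2946 × V_1 = 0.0002637  =>  V_1 = 0.0008951 V
V_th = V_1 - V_2 = 0.0008951 - 0 = 0.0008951 V
Step 2 — R_th: zero the source — replace V1 by a short circuit (node 2 merges into node 0) — and find the resistance seen between A (node 1) and B (node 0).
Reduce the network between node 1 (A) and node 0 (B) by series/parallel combination:
  Rp1 = R1 ‖ R2 ‖ R3 (parallel, all between nodes 0 and 1) = 1/(1/91000 + 1/7.5 + 1/6.2) = 3.394 Ω
R_th = 3.394 Ω
I_n = V_th/R_th = 0.0008951/3.394 = 0.0002637 A, and R_n = R_th = 3.394 Ω

Final answer: I_n = 0.0002637 A, R_n = 3.394 Ω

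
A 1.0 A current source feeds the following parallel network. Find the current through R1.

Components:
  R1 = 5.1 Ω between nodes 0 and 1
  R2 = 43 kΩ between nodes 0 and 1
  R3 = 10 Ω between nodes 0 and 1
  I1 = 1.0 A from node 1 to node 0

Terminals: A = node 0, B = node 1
All resistors sit directly between nodes 0 and 1, so they are in parallel and share one voltage V; the full source current 1 A splits among them.
1/R_par = 1/5.1 + 1/43000 + 1/10 = 0.2961 S  =>  R_par = 3.377 Ω
V = I × R_par = 1 × 3.377 = 3.377 V
I_R1 = V/R1 = 3.377/5.1 = 0.6622 A

Final answer: 0.6622 A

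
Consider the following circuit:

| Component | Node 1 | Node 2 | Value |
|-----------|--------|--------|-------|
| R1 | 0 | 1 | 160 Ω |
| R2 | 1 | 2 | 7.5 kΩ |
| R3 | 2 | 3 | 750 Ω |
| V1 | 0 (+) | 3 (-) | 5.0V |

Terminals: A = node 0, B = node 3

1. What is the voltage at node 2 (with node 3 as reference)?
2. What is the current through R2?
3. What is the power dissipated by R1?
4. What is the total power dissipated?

Nodal analysis, taking node 3 as the 0 V reference.
Source V1 fixes V_0 = 5 V.
KCL at each unknown node (sum of currents leaving = 0; resistances in Ω):
  Node 1: (V_1 - 5)/160 + (V_1 - V_2)/7500 = 0
  Node 2: (V_2 - V_1)/7500 + (V_2 - 0)/750 = 0
Collecting terms (coefficients in siemens):
  0.006383·V_1 - 0.0001333·V_2 = 0.03125
  0.001467·V_2 - 0.0001333·V_1 = 0
Determinant D = (0.006383)(0.001467) - (-0.0001333)(-0.0001333) = 0.000009344
V_1 = [(0.03125)(0.001467) - (-0.0001333)(0)]/D = 4.905 V
V_2 = [(0.006383)(0) - (0.03125)(-0.0001333)]/D = 0.4459 V
Part 1:
  Read off the nodal solution: V_2 = 0.4459 V
Part 2:
  I_R2 = (V_1 - V_2)/R2 = (4.905 - 0.4459)/7500 = 0.0005945 A
  Magnitude: I_R2 = 0.0005945 A
Part 3:
  I_R1 = (V_0 - V_1)/R1 = (5 - 4.905)/160 = 0.0005945 A
  P_R1 = I_R1² × R1 = (0.0005945)² × 160 = 0.00005655 W
Part 4:
  Power in each resistor, P = (ΔV)²/R:
    P_R1 = (5 - 4.905)²/160 = 0.00005655 W
    P_R2 = (4.905 - 0.4459)²/7500 = 0.002651 W
    P_R3 = (0.4459 - 0)²/750 = 0.0002651 W
  P_total = P_R1 + P_R2 + P_R3 = 0.002973 W

Final answers:
1. V_2 = 0.4459 V
2. I_R2 = 0.0005945 A
3. P_R1 = 5.655e-05 W
4. P_total = 0.002973 W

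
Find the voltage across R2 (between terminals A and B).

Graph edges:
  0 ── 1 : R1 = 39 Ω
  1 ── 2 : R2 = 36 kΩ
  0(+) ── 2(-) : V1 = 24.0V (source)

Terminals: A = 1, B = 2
R1 and R2 are in series across V1 (node 0 → node 1 → node 2), and the output A–B is taken across R2, so this is a voltage divider.
Series current: I = V1/(R1 + R2) = 24/(39 + 36000) = 24/36040 = 0.0006659 A
V_R2 = I × R2 = V1 × R2/(R1 + R2) = 24 × 36000/36040 = 23.97 V

Final answer: 23.97 V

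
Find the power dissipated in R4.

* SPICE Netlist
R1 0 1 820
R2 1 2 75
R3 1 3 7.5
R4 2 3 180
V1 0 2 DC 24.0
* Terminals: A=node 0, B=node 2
Nodal analysis, taking node 2 as the 0 V reference.
Source V1 fixes V_0 = 24 V.
KCL at each unknown node (sum of currents leaving = 0; resistances in Ω):
  Node 1: (V_1 - 24)/820 + (V_1 - 0)/75 + (V_1 - V_3)/7.5 = 0
  Node 3: (V_3 - V_1)/7.5 + (V_3 - 0)/180 = 0
Collecting terms (coefficients in siemens):
  0.1479·V_1 - 0.1333·V_3 = 0.02927
  0.1389·V_3 - 0.1333·V_1 = 0
Determinant D = (0.1479)(0.1389) - (-0.1333)(-0.1333) = 0.002762
V_1 = [(0.02927)(0.1389) - (-0.1333)(0)]/D = 1.472 V
V_3 = [(0.1479)(0) - (0.02927)(-0.1333)]/D = 1.413 V
I_R4 = (V_2 - V_3)/R4 = (0 - 1.413)/180 = -0.00785 A
P_R4 = I_R4² × R4 = (-0.00785)² × 180 = 0.01109 W

Final answer: 0.01109 W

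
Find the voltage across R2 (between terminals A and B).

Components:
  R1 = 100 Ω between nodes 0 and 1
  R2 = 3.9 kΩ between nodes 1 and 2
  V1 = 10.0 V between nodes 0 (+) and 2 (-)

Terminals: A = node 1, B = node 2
R1 and R2 are in series across V1 (node 0 → node 1 → node 2), and the output A–B is taken across R2, so this is a voltage divider.
Series current: I = V1/(R1 + R2) = 10/(100 + 3900) = 10/4000 = 0.0025 A
V_R2 = I × R2 = V1 × R2/(R1 + R2) = 10 × 3900/4000 = 9.75 V

Final answer: 9.75 V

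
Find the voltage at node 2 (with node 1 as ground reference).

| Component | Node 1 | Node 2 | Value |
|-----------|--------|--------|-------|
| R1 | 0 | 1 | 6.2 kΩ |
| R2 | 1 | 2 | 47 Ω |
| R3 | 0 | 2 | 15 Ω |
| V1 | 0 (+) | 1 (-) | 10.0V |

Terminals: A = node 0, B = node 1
Nodal analysis, taking node 1 as the 0 V reference.
Source V1 fixes V_0 = 10 V.
KCL at each unknown node (sum of currents leaving = 0; resistances in Ω):
  Node 2: (V_2 - 0)/47 + (V_2 - 10)/15 = 0
Collecting terms: 0.08794 × V_2 = 0.6667  =>  V_2 = 7.581 V
The requested potential is V_2 = 7.581 V.

Final answer: V_2 = 7.581 V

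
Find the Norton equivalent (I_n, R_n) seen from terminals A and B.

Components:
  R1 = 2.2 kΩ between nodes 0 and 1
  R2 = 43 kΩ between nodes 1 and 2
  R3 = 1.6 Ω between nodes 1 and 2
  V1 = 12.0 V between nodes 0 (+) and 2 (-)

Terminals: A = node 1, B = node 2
Find the Thévenin equivalent first; then I_n = V_th/R_th and R_n = R_th.
Step 1 — V_th is the open-circuit voltage V_A - V_B (nothing connected across the terminals).
Nodal analysis, taking node 2 as the 0 V reference.
Source V1 fixes V_0 = 12 V.
KCL at each unknown node (sum of currents leaving = 0; resistances in Ω):
  Node 1: (V_1 - 12)/2200 + (V_1 - 0)/43000 + (V_1 - 0)/1.6 = 0
Collecting terms: 0.6255 × V_1 = 0.005455  =>  V_1 = 0.008721 V
V_th = V_1 - V_2 = 0.008721 - 0 = 0.008721 V
Step 2 — R_th: zero the source — replace V1 by a short circuit (node 2 merges into node 0) — and find the resistance seen between A (node 1) and B (node 0).
Reduce the network between node 1 (A) and node 0 (B) by series/parallel combination:
  Rp1 = R1 ‖ R2 ‖ R3 (parallel, all between nodes 0 and 1) = 1/(1/2200 + 1/43000 + 1/1.6) = 1.599 Ω
R_th = 1.599 Ω
I_n = V_th/R_th = 0.008721/1.599 = 0.005455 A, and R_n = R_th = 1.599 Ω

Final answer: I_n = 0.005455 A, R_n = 1.599 Ω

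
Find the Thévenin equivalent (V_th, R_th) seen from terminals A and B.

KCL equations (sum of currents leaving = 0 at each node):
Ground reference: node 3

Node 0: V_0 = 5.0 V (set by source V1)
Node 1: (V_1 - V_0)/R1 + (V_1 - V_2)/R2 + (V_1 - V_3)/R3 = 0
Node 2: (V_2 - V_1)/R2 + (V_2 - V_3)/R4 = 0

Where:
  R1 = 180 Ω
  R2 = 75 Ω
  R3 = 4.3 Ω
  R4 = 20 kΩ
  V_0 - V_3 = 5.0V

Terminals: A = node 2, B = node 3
Step 1 — V_th is the open-circuit voltage V_A - V_B (nothing connected across the terminals).
Nodal analysis, taking node 3 as the 0 V reference.
Source V1 fixes V_0 = 5 V.
KCL at each unknown node (sum of currents leaving = 0; resistances in Ω):
  Node 1: (V_1 - 5)/180 + (V_1 - V_2)/75 + (V_1 - 0)/4.3 = 0
  Node 2: (V_2 - V_1)/75 + (V_2 - 0)/20000 = 0
Collecting terms (coefficients in siemens):
  0.2514·V_1 - 0.01333·V_2 = 0.02778
  0.01338·V_2 - 0.01333·V_1 = 0
Determinant D = (0.2514)(0.01338) - (-0.01333)(-0.01333) = 0.003187
V_1 = [(0.02778)(0.01338) - (-0.01333)(0)]/D = 0.1166 V
V_2 = [(0.2514)(0) - (0.02778)(-0.01333)]/D = 0.1162 V
V_th = V_2 - V_3 = 0.1162 - 0 = 0.1162 V
Step 2 — R_th: zero the source — replace V1 by a short circuit (node 3 merges into node 0) — and find the resistance seen between A (node 2) and B (node 0).
Reduce the network between node 2 (A) and node 0 (B) by series/parallel combination:
  Rp1 = R1 ‖ R3 (parallel, both between nodes 0 and 1) = 1/(1/180 + 1/4.3) = 4.2 Ω
  Rs1 = R2 + Rp1 (series, joined only at node 1) = 75 + 4.2 = 79.2 Ω
  Rp2 = R4 ‖ Rs1 (parallel, both between nodes 0 and 2) = 1/(1/20000 + 1/79.2) = 78.89 Ω
R_th = 78.89 Ω

Final answer: V_th = 0.1162 V, R_th = 78.89 Ω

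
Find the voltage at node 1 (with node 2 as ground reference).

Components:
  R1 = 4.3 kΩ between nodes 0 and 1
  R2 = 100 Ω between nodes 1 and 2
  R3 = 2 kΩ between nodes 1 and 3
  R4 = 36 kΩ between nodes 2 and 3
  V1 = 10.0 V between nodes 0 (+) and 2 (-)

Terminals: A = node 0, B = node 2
Nodal analysis, taking node 2 as the 0 V reference.
Source V1 fixes V_0 = 10 V.
KCL at each unknown node (sum of currents leaving = 0; resistances in Ω):
  Node 1: (V_1 - 10)/4300 + (V_1 - 0)/100 + (V_1 - V_3)/2000 = 0
  Node 3: (V_3 - V_1)/2000 + (V_3 - 0)/36000 = 0
Collecting terms (coefficients in siemens):
  0.01073·V_1 - 0.0005·V_3 = 0.002326
  0.0005278·V_3 - 0.0005·V_1 = 0
Determinant D = (0.01073)(0.0005278) - (-0.0005)(-0.0005) = 0.000005414
V_1 = [(0.002326)(0.0005278) - (-0.0005)(0)]/D = 0.2267 V
V_3 = [(0.01073)(0) - (0.002326)(-0.0005)]/D = 0.2148 V
The requested potential is V_1 = 0.2267 V.

Final answer: V_1 = 0.2267 V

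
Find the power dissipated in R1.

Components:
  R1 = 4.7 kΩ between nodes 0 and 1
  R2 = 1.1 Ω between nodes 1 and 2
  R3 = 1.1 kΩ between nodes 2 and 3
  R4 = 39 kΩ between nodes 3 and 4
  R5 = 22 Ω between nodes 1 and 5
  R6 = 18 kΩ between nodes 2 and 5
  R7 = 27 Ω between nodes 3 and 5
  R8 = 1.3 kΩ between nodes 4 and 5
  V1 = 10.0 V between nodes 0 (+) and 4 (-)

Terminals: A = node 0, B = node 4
Nodal analysis, taking node 4 as the 0 V reference.
Source V1 fixes V_0 = 10 V.
KCL at each unknown node (sum of currents leaving = 0; resistances in Ω):
  Node 1: (V_1 - 10)/4700 + (V_1 - V_2)/1.1 + (V_1 - V_5)/22 = 0
  Node 2: (V_2 - V_1)/1.1 + (V_2 - V_3)/1100 + (V_2 - V_5)/18000 = 0
  Node 3: (V_3 - V_2)/1100 + (V_3 - 0)/39000 + (V_3 - V_5)/27 = 0
  Node 5: (V_5 - V_1)/22 + (V_5 - V_2)/18000 + (V_5 - V_3)/27 + (V_5 - 0)/1300 = 0
Collecting terms (coefficients in siemens):
  0.9548·V_1 - 0.9091·V_2 - 0.04545·V_5 = 0.002128
  0.9101·V_2 - 0.9091·V_1 - 0.0009091·V_3 - 0.00005556·V_5 = 0
  0.03797·V_3 - 0.0009091·V_2 - 0.03704·V_5 = 0
  0.08332·V_5 - 0.04545·V_1 - 0.00005556·V_2 - 0.03704·V_3 = 0
Solving these 4 simultaneous equations (Gaussian elimination) gives:
  V_1 = 2.14 V, V_2 = 2.14 V, V_3 = 2.103 V, V_5 = 2.104 V
I_R1 = (V_0 - V_1)/R1 = (10 - 2.14)/4700 = 0.001672 A
P_R1 = I_R1² × R1 = (0.001672)² × 4700 = 0.01314 W

Final answer: 0.01314 W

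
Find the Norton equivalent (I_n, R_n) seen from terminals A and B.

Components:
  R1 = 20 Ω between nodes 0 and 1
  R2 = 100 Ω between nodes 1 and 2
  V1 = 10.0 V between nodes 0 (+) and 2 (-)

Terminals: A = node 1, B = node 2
Find the Thévenin equivalent first; then I_n = V_th/R_th and R_n = R_th.
Step 1 — V_th is the open-circuit voltage V_A - V_B (nothing connected across the terminals).
Nodal analysis, taking node 2 as the 0 V reference.
Source V1 fixes V_0 = 10 V.
KCL at each unknown node (sum of currents leaving = 0; resistances in Ω):
  Node 1: (V_1 - 10)/20 + (V_1 - 0)/100 = 0
Collecting terms: 0.06 × V_1 = 0.5  =>  V_1 = 8.333 V
V_th = V_1 - V_2 = 8.333 - 0 = 8.333 V
Step 2 — R_th: zero the source — replace V1 by a short circuit (node 2 merges into node 0) — and find the resistance seen between A (node 1) and B (node 0).
Reduce the network between node 1 (A) and node 0 (B) by series/parallel combination:
  Rp1 = R1 ‖ R2 (parallel, both between nodes 0 and 1) = 1/(1/20 + 1/100) = 16.67 Ω
R_th = 16.67 Ω
I_n = V_th/R_th = 8.333/16.67 = 0.5 A, and R_n = R_th = 16.67 Ω

Final answer: I_n = 0.5 A, R_n = 16.67 Ω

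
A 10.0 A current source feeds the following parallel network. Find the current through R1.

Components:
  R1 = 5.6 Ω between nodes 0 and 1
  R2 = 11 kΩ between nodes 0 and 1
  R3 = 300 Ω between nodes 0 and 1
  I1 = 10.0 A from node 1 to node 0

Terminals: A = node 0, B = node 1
All resistors sit directly between nodes 0 and 1, so they are in parallel and share one voltage V; the full source current 10 A splits among them.
1/R_par = 1/5.6 + 1/11000 + 1/300 = 0.182 S  =>  R_par = 5.495 Ω
V = I × R_par = 10 × 5.495 = 54.95 V
I_R1 = V/R1 = 54.95/5.6 = 9.812 A

Final answer: 9.812 A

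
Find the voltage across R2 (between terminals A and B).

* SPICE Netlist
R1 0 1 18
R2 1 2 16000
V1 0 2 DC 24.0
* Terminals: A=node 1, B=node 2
R1 and R2 are in series across V1 (node 0 → node 1 → node 2), and the output A–B is taken across R2, so this is a voltage divider.
Series current: I = V1/(R1 + R2) = 24/(18 + 16000) = 24/16020 = 0.001498 A
V_R2 = I × R2 = V1 × R2/(R1 + R2) = 24 × 16000/16020 = 23.97 V

Final answer: 23.97 V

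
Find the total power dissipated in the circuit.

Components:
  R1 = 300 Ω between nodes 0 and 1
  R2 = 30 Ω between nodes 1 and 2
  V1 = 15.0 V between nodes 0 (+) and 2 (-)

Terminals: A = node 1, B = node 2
Nodal analysis, taking node 2 as the 0 V reference.
Source V1 fixes V_0 = 15 V.
KCL at each unknown node (sum of currents leaving = 0; resistances in Ω):
  Node 1: (V_1 - 15)/300 + (V_1 - 0)/30 = 0
Collecting terms: 0.03667 × V_1 = 0.05  =>  V_1 = 1.364 V
Power in each resistor, P = (ΔV)²/R:
  P_R1 = (15 - 1.364)²/300 = 0.6198 W
  P_R2 = (1.364 - 0)²/30 = 0.06198 W
P_total = P_R1 + P_R2 = 0.6818 W

Final answer: 0.6818 W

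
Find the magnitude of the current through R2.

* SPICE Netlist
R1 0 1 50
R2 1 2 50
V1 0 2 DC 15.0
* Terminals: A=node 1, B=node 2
Nodal analysis, taking node 2 as the 0 V reference.
Source V1 fixes V_0 = 15 V.
KCL at each unknown node (sum of currents leaving = 0; resistances in Ω):
  Node 1: (V_1 - 15)/50 + (V_1 - 0)/50 = 0
Collecting terms: 0.04 × V_1 = 0.3  =>  V_1 = 7.5 V
I_R2 = (V_1 - V_2)/R2 = (7.5 - 0)/50 = 0.15 A
|I_R2| = 0.15 A

Final answer: |I_R2| = 0.15 A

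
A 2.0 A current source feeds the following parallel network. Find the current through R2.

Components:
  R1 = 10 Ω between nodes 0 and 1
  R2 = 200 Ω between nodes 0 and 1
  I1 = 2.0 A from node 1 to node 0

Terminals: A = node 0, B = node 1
All resistors sit directly between nodes 0 and 1, so they are in parallel and share one voltage V; the full source current 2 A splits among them.
1/R_par = 1/10 + 1/200 = 0.105 S  =>  R_par = 9.524 Ω
V = I × R_par = 2 × 9.524 = 19.05 V
I_R2 = V/R2 = 19.05/200 = 0.09524 A

Final answer: 0.09524 A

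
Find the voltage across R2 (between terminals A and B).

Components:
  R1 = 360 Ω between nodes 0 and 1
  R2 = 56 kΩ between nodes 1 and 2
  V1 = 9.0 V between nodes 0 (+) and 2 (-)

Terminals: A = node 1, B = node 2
R1 and R2 are in series across V1 (node 0 → node 1 → node 2), and the output A–B is taken across R2, so this is a voltage divider.
Series current: I = V1/(R1 + R2) = 9/(360 + 56000) = 9/56360 = 0.0001597 A
V_R2 = I × R2 = V1 × R2/(R1 + R2) = 9 × 56000/56360 = 8.943 V

Final answer: 8.943 V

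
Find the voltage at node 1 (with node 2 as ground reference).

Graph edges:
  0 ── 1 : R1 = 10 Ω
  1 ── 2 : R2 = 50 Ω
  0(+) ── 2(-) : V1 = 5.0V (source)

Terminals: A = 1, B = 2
Nodal analysis, taking node 2 as the 0 V reference.
Source V1 fixes V_0 = 5 V.
KCL at each unknown node (sum of currents leaving = 0; resistances in Ω):
  Node 1: (V_1 - 5)/10 + (V_1 - 0)/50 = 0
Collecting terms: 0.12 × V_1 = 0.5  =>  V_1 = 4.167 V
The requested potential is V_1 = 4.167 V.

Final answer: V_1 = 4.167 V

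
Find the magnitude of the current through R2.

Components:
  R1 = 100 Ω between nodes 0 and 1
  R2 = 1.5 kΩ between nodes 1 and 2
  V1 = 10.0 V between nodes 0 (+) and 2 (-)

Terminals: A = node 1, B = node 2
Nodal analysis, taking node 2 as the 0 V reference.
Source V1 fixes V_0 = 10 V.
KCL at each unknown node (sum of currents leaving = 0; resistances in Ω):
  Node 1: (V_1 - 10)/100 + (V_1 - 0)/1500 = 0
Collecting terms: 0.01067 × V_1 = 0.1  =>  V_1 = 9.375 V
I_R2 = (V_1 - V_2)/R2 = (9.375 - 0)/1500 = 0.00625 A
|I_R2| = 0.00625 A

Final answer: |I_R2| = 0.00625 A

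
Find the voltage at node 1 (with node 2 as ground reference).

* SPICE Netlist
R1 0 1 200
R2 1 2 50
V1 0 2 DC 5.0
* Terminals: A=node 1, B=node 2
Nodal analysis, taking node 2 as the 0 V reference.
Source V1 fixes V_0 = 5 V.
KCL at each unknown node (sum of currents leaving = 0; resistances in Ω):
  Node 1: (V_1 - 5)/200 + (V_1 - 0)/50 = 0
Collecting terms: 0.025 × V_1 = 0.025  =>  V_1 = 1 V
The requested potential is V_1 = 1 V.

Final answer: V_1 = 1 V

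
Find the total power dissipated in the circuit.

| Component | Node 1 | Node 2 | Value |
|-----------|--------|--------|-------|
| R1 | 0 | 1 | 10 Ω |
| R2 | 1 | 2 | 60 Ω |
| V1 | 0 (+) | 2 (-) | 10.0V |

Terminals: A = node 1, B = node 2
Nodal analysis, taking node 2 as the 0 V reference.
Source V1 fixes V_0 = 10 V.
KCL at each unknown node (sum of currents leaving = 0; resistances in Ω):
  Node 1: (V_1 - 10)/10 + (V_1 - 0)/60 = 0
Collecting terms: 0.1167 × V_1 = 1  =>  V_1 = 8.571 V
Power in each resistor, P = (ΔV)²/R:
  P_R1 = (10 - 8.571)²/10 = 0.2041 W
  P_R2 = (8.571 - 0)²/60 = 1.224 W
P_total = P_R1 + P_R2 = 1.429 W

Final answer: 1.429 W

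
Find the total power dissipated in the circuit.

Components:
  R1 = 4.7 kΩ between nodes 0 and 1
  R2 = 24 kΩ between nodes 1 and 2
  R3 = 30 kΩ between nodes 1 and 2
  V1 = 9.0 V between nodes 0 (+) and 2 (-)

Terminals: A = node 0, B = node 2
Nodal analysis, taking node 2 as the 0 V reference.
Source V1 fixes V_0 = 9 V.
KCL at each unknown node (sum of currents leaving = 0; resistances in Ω):
  Node 1: (V_1 - 9)/4700 + (V_1 - 0)/24000 + (V_1 - 0)/30000 = 0
Collecting terms: 0.0002878 × V_1 = 0.001915  =>  V_1 = 6.654 V
Power in each resistor, P = (ΔV)²/R:
  P_R1 = (9 - 6.654)²/4700 = 0.001171 W
  P_R2 = (6.654 - 0)²/24000 = 0.001845 W
  P_R3 = (6.654 - 0)²/30000 = 0.001476 W
P_total = P_R1 + P_R2 + P_R3 = 0.004492 W

Final answer: 0.004492 W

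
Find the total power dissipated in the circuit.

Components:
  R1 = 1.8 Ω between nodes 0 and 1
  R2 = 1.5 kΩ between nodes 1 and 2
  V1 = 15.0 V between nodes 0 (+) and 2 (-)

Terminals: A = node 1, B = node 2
Nodal analysis, taking node 2 as the 0 V reference.
Source V1 fixes V_0 = 15 V.
KCL at each unknown node (sum of currents leaving = 0; resistances in Ω):
  Node 1: (V_1 - 15)/1.8 + (V_1 - 0)/1500 = 0
Collecting terms: 0.5562 × V_1 = 8.333  =>  V_1 = 14.98 V
Power in each resistor, P = (ΔV)²/R:
  P_R1 = (15 - 14.98)²/1.8 = 0.0001796 W
  P_R2 = (14.98 - 0)²/1500 = 0.1496 W
P_total = P_R1 + P_R2 = 0.1498 W

Final answer: 0.1498 W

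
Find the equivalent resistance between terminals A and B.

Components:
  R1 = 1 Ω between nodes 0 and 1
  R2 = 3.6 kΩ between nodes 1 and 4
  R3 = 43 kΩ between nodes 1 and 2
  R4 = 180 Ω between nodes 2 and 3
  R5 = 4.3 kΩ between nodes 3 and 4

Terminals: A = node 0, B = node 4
Reduce the network between node 0 (A) and node 4 (B) by series/parallel combination:
  Rs1 = R3 + R4 (series, joined only at node 2) = 43000 + 180 = 43180 Ω
  Rs2 = R5 + Rs1 (series, joined only at node 3) = 4300 + 43180 = 47480 Ω
  Rp1 = R2 ‖ Rs2 (parallel, both between nodes 1 and 4) = 1/(1/3600 + 1/47480) = 3346 Ω
  Rs3 = R1 + Rp1 (series, joined only at node 1) = 1 + 3346 = 3347 Ω
R_eq = 3.347 kΩ

Final answer: 3.347 kΩ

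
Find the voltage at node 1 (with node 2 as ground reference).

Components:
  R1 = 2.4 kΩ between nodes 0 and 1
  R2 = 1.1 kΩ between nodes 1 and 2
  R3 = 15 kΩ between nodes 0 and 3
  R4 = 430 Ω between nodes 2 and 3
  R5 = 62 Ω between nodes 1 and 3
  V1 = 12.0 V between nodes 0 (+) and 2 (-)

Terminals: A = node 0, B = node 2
Nodal analysis, taking node 2 as the 0 V reference.
Source V1 fixes V_0 = 12 V.
KCL at each unknown node (sum of currents leaving = 0; resistances in Ω):
  Node 1: (V_1 - 12)/2400 + (V_1 - 0)/1100 + (V_1 - V_3)/62 = 0
  Node 3: (V_3 - 12)/15000 + (V_3 - 0)/430 + (V_3 - V_1)/62 = 0
Collecting terms (coefficients in siemens):
  0.01745·V_1 - 0.01613·V_3 = 0.005
  0.01852·V_3 - 0.01613·V_1 = 0.0008
Determinant D = (0.01745)(0.01852) - (-0.01613)(-0.01613) = 0.00006314
V_1 = [(0.005)(0.01852) - (-0.01613)(0.0008)]/D = 1.671 V
V_3 = [(0.01745)(0.0008) - (0.005)(-0.01613)]/D = 1.498 V
The requested potential is V_1 = 1.671 V.

Final answer: V_1 = 1.671 V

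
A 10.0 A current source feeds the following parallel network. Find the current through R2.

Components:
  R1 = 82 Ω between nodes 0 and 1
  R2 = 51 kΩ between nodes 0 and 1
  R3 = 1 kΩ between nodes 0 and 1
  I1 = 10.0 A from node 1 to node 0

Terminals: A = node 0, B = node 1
All resistors sit directly between nodes 0 and 1, so they are in parallel and share one voltage V; the full source current 10 A splits among them.
1/R_par = 1/82 + 1/51000 + 1/1000 = 0.01321 S  =>  R_par = 75.67 Ω
V = I × R_par = 10 × 75.67 = 756.7 V
I_R2 = V/R2 = 756.7/51000 = 0.01484 A

Final answer: 0.01484 A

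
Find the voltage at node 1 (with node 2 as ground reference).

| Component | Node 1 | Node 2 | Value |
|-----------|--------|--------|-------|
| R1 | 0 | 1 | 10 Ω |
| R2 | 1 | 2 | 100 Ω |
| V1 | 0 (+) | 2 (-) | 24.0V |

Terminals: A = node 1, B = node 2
Nodal analysis, taking node 2 as the 0 V reference.
Source V1 fixes V_0 = 24 V.
KCL at each unknown node (sum of currents leaving = 0; resistances in Ω):
  Node 1: (V_1 - 24)/10 + (V_1 - 0)/100 = 0
Collecting terms: 0.11 × V_1 = 2.4  =>  V_1 = 21.82 V
The requested potential is V_1 = 21.82 V.

Final answer: V_1 = 21.82 V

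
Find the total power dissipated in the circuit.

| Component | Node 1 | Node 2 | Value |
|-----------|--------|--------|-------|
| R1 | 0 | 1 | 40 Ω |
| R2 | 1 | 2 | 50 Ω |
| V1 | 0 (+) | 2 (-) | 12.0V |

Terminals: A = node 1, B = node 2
Nodal analysis, taking node 2 as the 0 V reference.
Source V1 fixes V_0 = 12 V.
KCL at each unknown node (sum of currents leaving = 0; resistances in Ω):
  Node 1: (V_1 - 12)/40 + (V_1 - 0)/50 = 0
Collecting terms: 0.045 × V_1 = 0.3  =>  V_1 = 6.667 V
Power in each resistor, P = (ΔV)²/R:
  P_R1 = (12 - 6.667)²/40 = 0.7111 W
  P_R2 = (6.667 - 0)²/50 = 0.8889 W
P_total = P_R1 + P_R2 = 1.6 W

Final answer: 1.6 W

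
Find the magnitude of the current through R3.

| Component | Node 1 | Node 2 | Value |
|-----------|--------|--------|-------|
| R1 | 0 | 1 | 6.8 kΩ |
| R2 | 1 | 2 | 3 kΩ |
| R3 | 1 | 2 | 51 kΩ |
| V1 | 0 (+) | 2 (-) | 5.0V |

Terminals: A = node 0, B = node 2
Nodal analysis, taking node 2 as the 0 V reference.
Source V1 fixes V_0 = 5 V.
KCL at each unknown node (sum of currents leaving = 0; resistances in Ω):
  Node 1: (V_1 - 5)/6800 + (V_1 - 0)/3000 + (V_1 - 0)/51000 = 0
Collecting terms: 0.0005 × V_1 = 0.0007353  =>  V_1 = 1.471 V
I_R3 = (V_1 - V_2)/R3 = (1.471 - 0)/51000 = 0.00002884 A
|I_R3| = 0.00002884 A

Final answer: |I_R3| = 2.884e-05 A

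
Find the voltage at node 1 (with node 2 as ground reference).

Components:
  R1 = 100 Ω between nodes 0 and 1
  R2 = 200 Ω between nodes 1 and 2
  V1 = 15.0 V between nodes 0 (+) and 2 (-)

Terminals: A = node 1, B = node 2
Nodal analysis, taking node 2 as the 0 V reference.
Source V1 fixes V_0 = 15 V.
KCL at each unknown node (sum of currents leaving = 0; resistances in Ω):
  Node 1: (V_1 - 15)/100 + (V_1 - 0)/200 = 0
Collecting terms: 0.015 × V_1 = 0.15  =>  V_1 = 10 V
The requested potential is V_1 = 10 V.

Final answer: V_1 = 10 V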